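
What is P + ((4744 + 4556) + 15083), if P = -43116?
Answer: -18733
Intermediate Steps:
P + ((4744 + 4556) + 15083) = -43116 + ((4744 + 4556) + 15083) = -43116 + (9300 + 15083) = -43116 + 24383 = -18733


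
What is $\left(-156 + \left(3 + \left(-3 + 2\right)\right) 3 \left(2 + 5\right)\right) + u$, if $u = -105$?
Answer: $-219$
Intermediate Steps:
$\left(-156 + \left(3 + \left(-3 + 2\right)\right) 3 \left(2 + 5\right)\right) + u = \left(-156 + \left(3 + \left(-3 + 2\right)\right) 3 \left(2 + 5\right)\right) - 105 = \left(-156 + \left(3 - 1\right) 3 \cdot 7\right) - 105 = \left(-156 + 2 \cdot 21\right) - 105 = \left(-156 + 42\right) - 105 = -114 - 105 = -219$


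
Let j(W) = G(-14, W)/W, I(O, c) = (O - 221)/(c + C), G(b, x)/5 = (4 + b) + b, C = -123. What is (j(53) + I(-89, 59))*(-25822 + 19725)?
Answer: -26674375/1696 ≈ -15728.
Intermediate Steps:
G(b, x) = 20 + 10*b (G(b, x) = 5*((4 + b) + b) = 5*(4 + 2*b) = 20 + 10*b)
I(O, c) = (-221 + O)/(-123 + c) (I(O, c) = (O - 221)/(c - 123) = (-221 + O)/(-123 + c))
j(W) = -120/W (j(W) = (20 + 10*(-14))/W = (20 - 140)/W = -120/W)
(j(53) + I(-89, 59))*(-25822 + 19725) = (-120/53 + (-221 - 89)/(-123 + 59))*(-25822 + 19725) = (-120*1/53 - 310/(-64))*(-6097) = (-120/53 - 1/64*(-310))*(-6097) = (-120/53 + 155/32)*(-6097) = (4375/1696)*(-6097) = -26674375/1696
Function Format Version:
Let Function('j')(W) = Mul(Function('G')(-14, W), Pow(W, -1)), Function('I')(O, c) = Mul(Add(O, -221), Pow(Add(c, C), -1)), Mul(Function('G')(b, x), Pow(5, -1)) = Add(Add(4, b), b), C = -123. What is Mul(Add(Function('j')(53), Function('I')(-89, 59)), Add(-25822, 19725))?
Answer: Rational(-26674375, 1696) ≈ -15728.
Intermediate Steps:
Function('G')(b, x) = Add(20, Mul(10, b)) (Function('G')(b, x) = Mul(5, Add(Add(4, b), b)) = Mul(5, Add(4, Mul(2, b))) = Add(20, Mul(10, b)))
Function('I')(O, c) = Mul(Pow(Add(-123, c), -1), Add(-221, O)) (Function('I')(O, c) = Mul(Add(O, -221), Pow(Add(c, -123), -1)) = Mul(Add(-221, O), Pow(Add(-123, c), -1)) = Mul(Pow(Add(-123, c), -1), Add(-221, O)))
Function('j')(W) = Mul(-120, Pow(W, -1)) (Function('j')(W) = Mul(Add(20, Mul(10, -14)), Pow(W, -1)) = Mul(Add(20, -140), Pow(W, -1)) = Mul(-120, Pow(W, -1)))
Mul(Add(Function('j')(53), Function('I')(-89, 59)), Add(-25822, 19725)) = Mul(Add(Mul(-120, Pow(53, -1)), Mul(Pow(Add(-123, 59), -1), Add(-221, -89))), Add(-25822, 19725)) = Mul(Add(Mul(-120, Rational(1, 53)), Mul(Pow(-64, -1), -310)), -6097) = Mul(Add(Rational(-120, 53), Mul(Rational(-1, 64), -310)), -6097) = Mul(Add(Rational(-120, 53), Rational(155, 32)), -6097) = Mul(Rational(4375, 1696), -6097) = Rational(-26674375, 1696)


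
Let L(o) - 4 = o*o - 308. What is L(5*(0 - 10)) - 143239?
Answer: -141043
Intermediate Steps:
L(o) = -304 + o**2 (L(o) = 4 + (o*o - 308) = 4 + (o**2 - 308) = 4 + (-308 + o**2) = -304 + o**2)
L(5*(0 - 10)) - 143239 = (-304 + (5*(0 - 10))**2) - 143239 = (-304 + (5*(-10))**2) - 143239 = (-304 + (-50)**2) - 143239 = (-304 + 2500) - 143239 = 2196 - 143239 = -141043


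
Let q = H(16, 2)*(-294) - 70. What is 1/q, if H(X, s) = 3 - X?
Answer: 1/3752 ≈ 0.00026652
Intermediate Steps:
q = 3752 (q = (3 - 1*16)*(-294) - 70 = (3 - 16)*(-294) - 70 = -13*(-294) - 70 = 3822 - 70 = 3752)
1/q = 1/3752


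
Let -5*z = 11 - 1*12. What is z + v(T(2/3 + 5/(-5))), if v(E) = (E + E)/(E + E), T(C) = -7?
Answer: 6/5 ≈ 1.2000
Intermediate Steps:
v(E) = 1 (v(E) = (2*E)/((2*E)) = (2*E)*(1/(2*E)) = 1)
z = ⅕ (z = -(11 - 1*12)/5 = -(11 - 12)/5 = -⅕*(-1) = ⅕ ≈ 0.20000)
z + v(T(2/3 + 5/(-5))) = ⅕ + 1 = 6/5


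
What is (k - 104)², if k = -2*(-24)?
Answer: 3136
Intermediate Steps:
k = 48
(k - 104)² = (48 - 104)² = (-56)² = 3136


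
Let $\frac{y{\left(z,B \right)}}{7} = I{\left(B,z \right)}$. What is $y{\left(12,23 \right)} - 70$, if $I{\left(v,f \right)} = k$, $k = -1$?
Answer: $-77$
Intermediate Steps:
$I{\left(v,f \right)} = -1$
$y{\left(z,B \right)} = -7$ ($y{\left(z,B \right)} = 7 \left(-1\right) = -7$)
$y{\left(12,23 \right)} - 70 = -7 - 70 = -77$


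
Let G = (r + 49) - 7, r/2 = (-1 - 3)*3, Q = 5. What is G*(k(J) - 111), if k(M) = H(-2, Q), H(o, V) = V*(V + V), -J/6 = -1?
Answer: -1098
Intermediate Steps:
J = 6 (J = -6*(-1) = 6)
H(o, V) = 2*V**2 (H(o, V) = V*(2*V) = 2*V**2)
k(M) = 50 (k(M) = 2*5**2 = 2*25 = 50)
r = -24 (r = 2*((-1 - 3)*3) = 2*(-4*3) = 2*(-12) = -24)
G = 18 (G = (-24 + 49) - 7 = 25 - 7 = 18)
G*(k(J) - 111) = 18*(50 - 111) = 18*(-61) = -1098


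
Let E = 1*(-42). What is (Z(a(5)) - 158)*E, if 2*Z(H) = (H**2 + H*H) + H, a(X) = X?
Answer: 5481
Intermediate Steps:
E = -42
Z(H) = H**2 + H/2 (Z(H) = ((H**2 + H*H) + H)/2 = ((H**2 + H**2) + H)/2 = (2*H**2 + H)/2 = (H + 2*H**2)/2 = H**2 + H/2)
(Z(a(5)) - 158)*E = (5*(1/2 + 5) - 158)*(-42) = (5*(11/2) - 158)*(-42) = (55/2 - 158)*(-42) = -261/2*(-42) = 5481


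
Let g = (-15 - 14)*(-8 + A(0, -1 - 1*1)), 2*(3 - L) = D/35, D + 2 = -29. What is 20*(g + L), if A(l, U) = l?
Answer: 32962/7 ≈ 4708.9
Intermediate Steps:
D = -31 (D = -2 - 29 = -31)
L = 241/70 (L = 3 - (-31)/(2*35) = 3 - ½*(-31/35) = 3 + 31/70 = 241/70 ≈ 3.4429)
g = 232 (g = (-15 - 14)*(-8 + 0) = -29*(-8) = 232)
20*(g + L) = 20*(232 + 241/70) = 20*(16481/70) = 32962/7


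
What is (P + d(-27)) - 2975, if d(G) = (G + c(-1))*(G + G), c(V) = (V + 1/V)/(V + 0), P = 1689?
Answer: 64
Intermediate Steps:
c(V) = (V + 1/V)/V
d(G) = 2*G*(2 + G) (d(G) = (G + (1 + (-1)⁻²))*(G + G) = (G + (1 + 1))*(2*G) = (G + 2)*(2*G) = (2 + G)*(2*G) = 2*G*(2 + G))
(P + d(-27)) - 2975 = (1689 + 2*(-27)*(2 - 27)) - 2975 = (1689 + 2*(-27)*(-25)) - 2975 = (1689 + 1350) - 2975 = 3039 - 2975 = 64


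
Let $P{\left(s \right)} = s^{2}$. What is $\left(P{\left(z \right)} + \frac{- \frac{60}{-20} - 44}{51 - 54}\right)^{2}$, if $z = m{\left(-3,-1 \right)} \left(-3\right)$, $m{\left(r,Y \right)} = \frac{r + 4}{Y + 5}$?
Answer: $\frac{466489}{2304} \approx 202.47$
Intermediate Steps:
$m{\left(r,Y \right)} = \frac{4 + r}{5 + Y}$
$z = - \frac{3}{4}$ ($z = \frac{4 - 3}{5 - 1} \left(-3\right) = \frac{1}{4} \cdot 1 \left(-3\right) = \frac{1}{4} \left(-3\right) = - \frac{3}{4} \approx -0.75$)
$\left(P{\left(z \right)} + \frac{- \frac{60}{-20} - 44}{51 - 54}\right)^{2} = \left(\left(- \frac{3}{4}\right)^{2} + \frac{- \frac{60}{-20} - 44}{51 - 54}\right)^{2} = \left(\frac{9}{16} + \frac{\left(-60\right) \left(- \frac{1}{20}\right) - 44}{-3}\right)^{2} = \left(\frac{9}{16} + \left(3 - 44\right) \left(- \frac{1}{3}\right)\right)^{2} = \left(\frac{9}{16} - - \frac{41}{3}\right)^{2} = \left(\frac{9}{16} + \frac{41}{3}\right)^{2} = \left(\frac{683}{48}\right)^{2} = \frac{466489}{2304}$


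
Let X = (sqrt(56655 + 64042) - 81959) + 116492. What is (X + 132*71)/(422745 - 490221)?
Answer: -14635/22492 - sqrt(120697)/67476 ≈ -0.65582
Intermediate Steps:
X = 34533 + sqrt(120697) (X = (sqrt(120697) - 81959) + 116492 = (-81959 + sqrt(120697)) + 116492 = 34533 + sqrt(120697) ≈ 34880.)
(X + 132*71)/(422745 - 490221) = ((34533 + sqrt(120697)) + 132*71)/(422745 - 490221) = ((34533 + sqrt(120697)) + 9372)/(-67476) = (43905 + sqrt(120697))*(-1/67476) = -14635/22492 - sqrt(120697)/67476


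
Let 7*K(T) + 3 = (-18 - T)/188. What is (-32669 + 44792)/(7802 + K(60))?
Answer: 7976934/5133395 ≈ 1.5539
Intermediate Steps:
K(T) = -291/658 - T/1316 (K(T) = -3/7 + ((-18 - T)/188)/7 = -3/7 + ((-18 - T)*(1/188))/7 = -3/7 + (-9/94 - T/188)/7 = -3/7 + (-9/658 - T/1316) = -291/658 - T/1316)
(-32669 + 44792)/(7802 + K(60)) = (-32669 + 44792)/(7802 + (-291/658 - 1/1316*60)) = 12123/(7802 + (-291/658 - 15/329)) = 12123/(7802 - 321/658) = 12123/(5133395/658) = 12123*(658/5133395) = 7976934/5133395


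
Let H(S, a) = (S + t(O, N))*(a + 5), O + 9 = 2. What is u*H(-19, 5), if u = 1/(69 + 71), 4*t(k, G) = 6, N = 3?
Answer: -5/4 ≈ -1.2500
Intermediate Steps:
O = -7 (O = -9 + 2 = -7)
t(k, G) = 3/2 (t(k, G) = (1/4)*6 = 3/2)
u = 1/140 ≈ 0.0071429
H(S, a) = (5 + a)*(3/2 + S) (H(S, a) = (S + 3/2)*(a + 5) = (3/2 + S)*(5 + a) = (5 + a)*(3/2 + S))
u*H(-19, 5) = (15/2 + 5*(-19) + (3/2)*5 - 19*5)/140 = (15/2 - 95 + 15/2 - 95)/140 = (1/140)*(-175) = -5/4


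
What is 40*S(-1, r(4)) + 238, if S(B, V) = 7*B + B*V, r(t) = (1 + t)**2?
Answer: -1042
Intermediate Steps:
40*S(-1, r(4)) + 238 = 40*(-(7 + (1 + 4)**2)) + 238 = 40*(-(7 + 5**2)) + 238 = 40*(-(7 + 25)) + 238 = 40*(-1*32) + 238 = 40*(-32) + 238 = -1280 + 238 = -1042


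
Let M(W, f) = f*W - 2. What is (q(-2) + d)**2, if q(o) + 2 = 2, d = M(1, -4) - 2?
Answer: 64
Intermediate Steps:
M(W, f) = -2 + W*f (M(W, f) = W*f - 2 = -2 + W*f)
d = -8 (d = (-2 + 1*(-4)) - 2 = (-2 - 4) - 2 = -6 - 2 = -8)
q(o) = 0 (q(o) = -2 + 2 = 0)
(q(-2) + d)**2 = (0 - 8)**2 = (-8)**2 = 64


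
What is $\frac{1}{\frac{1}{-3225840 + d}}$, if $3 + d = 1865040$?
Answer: $-1360803$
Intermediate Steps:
$d = 1865037$ ($d = -3 + 1865040 = 1865037$)
$\frac{1}{\frac{1}{-3225840 + d}} = \frac{1}{\frac{1}{-3225840 + 1865037}} = \frac{1}{\frac{1}{-1360803}} = \frac{1}{- \frac{1}{1360803}} = -1360803$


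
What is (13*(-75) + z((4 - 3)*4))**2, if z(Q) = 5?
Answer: 940900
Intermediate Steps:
(13*(-75) + z((4 - 3)*4))**2 = (13*(-75) + 5)**2 = (-975 + 5)**2 = (-970)**2 = 940900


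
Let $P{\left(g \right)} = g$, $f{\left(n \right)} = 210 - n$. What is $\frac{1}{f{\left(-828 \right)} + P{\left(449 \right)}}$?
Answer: $\frac{1}{1487} \approx 0.00067249$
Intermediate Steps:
$\frac{1}{f{\left(-828 \right)} + P{\left(449 \right)}} = \frac{1}{\left(210 - -828\right) + 449} = \frac{1}{\left(210 + 828\right) + 449} = \frac{1}{1038 + 449} = \frac{1}{1487}$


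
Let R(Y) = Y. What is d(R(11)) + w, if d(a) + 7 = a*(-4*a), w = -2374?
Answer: -2865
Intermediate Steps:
d(a) = -7 - 4*a**2 (d(a) = -7 + a*(-4*a) = -7 - 4*a**2)
d(R(11)) + w = (-7 - 4*11**2) - 2374 = (-7 - 4*121) - 2374 = (-7 - 484) - 2374 = -491 - 2374 = -2865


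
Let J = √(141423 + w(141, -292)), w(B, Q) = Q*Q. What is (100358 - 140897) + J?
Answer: -40539 + √226687 ≈ -40063.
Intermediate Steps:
w(B, Q) = Q²
J = √226687 (J = √(141423 + (-292)²) = √(141423 + 85264) = √226687 ≈ 476.12)
(100358 - 140897) + J = (100358 - 140897) + √226687 = -40539 + √226687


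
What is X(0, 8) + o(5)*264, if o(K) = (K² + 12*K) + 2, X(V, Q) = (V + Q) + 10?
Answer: 22986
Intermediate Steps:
X(V, Q) = 10 + Q + V (X(V, Q) = (Q + V) + 10 = 10 + Q + V)
o(K) = 2 + K² + 12*K
X(0, 8) + o(5)*264 = (10 + 8 + 0) + (2 + 5² + 12*5)*264 = 18 + (2 + 25 + 60)*264 = 18 + 87*264 = 18 + 22968 = 22986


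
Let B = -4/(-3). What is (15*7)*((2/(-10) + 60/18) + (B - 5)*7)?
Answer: -2366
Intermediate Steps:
B = 4/3 (B = -4*(-⅓) = 4/3 ≈ 1.3333)
(15*7)*((2/(-10) + 60/18) + (B - 5)*7) = (15*7)*((2/(-10) + 60/18) + (4/3 - 5)*7) = 105*((2*(-⅒) + 60*(1/18)) - 11/3*7) = 105*((-⅕ + 10/3) - 77/3) = 105*(47/15 - 77/3) = 105*(-338/15) = -2366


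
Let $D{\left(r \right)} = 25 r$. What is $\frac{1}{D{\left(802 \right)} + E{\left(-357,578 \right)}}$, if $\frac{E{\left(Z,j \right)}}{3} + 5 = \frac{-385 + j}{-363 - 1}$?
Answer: $\frac{364}{7292161} \approx 4.9917 \cdot 10^{-5}$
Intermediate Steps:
$E{\left(Z,j \right)} = - \frac{615}{52} - \frac{3 j}{364}$ ($E{\left(Z,j \right)} = -15 + 3 \frac{-385 + j}{-363 - 1} = -15 + 3 \frac{-385 + j}{-364} = -15 + 3 \left(-385 + j\right) \left(- \frac{1}{364}\right) = -15 + 3 \left(\frac{55}{52} - \frac{j}{364}\right) = -15 - \left(- \frac{165}{52} + \frac{3 j}{364}\right) = - \frac{615}{52} - \frac{3 j}{364}$)
$\frac{1}{D{\left(802 \right)} + E{\left(-357,578 \right)}} = \frac{1}{25 \cdot 802 - \frac{6039}{364}} = \frac{1}{20050 - \frac{6039}{364}} = \frac{1}{\frac{7292161}{364}} = \frac{364}{7292161}$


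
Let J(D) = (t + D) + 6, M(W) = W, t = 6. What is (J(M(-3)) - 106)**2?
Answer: 9409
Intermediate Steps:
J(D) = 12 + D (J(D) = (6 + D) + 6 = 12 + D)
(J(M(-3)) - 106)**2 = ((12 - 3) - 106)**2 = (9 - 106)**2 = (-97)**2 = 9409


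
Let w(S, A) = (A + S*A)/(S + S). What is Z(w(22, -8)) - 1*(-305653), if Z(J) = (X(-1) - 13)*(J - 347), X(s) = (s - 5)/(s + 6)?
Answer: 17085188/55 ≈ 3.1064e+5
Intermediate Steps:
w(S, A) = (A + A*S)/(2*S) (w(S, A) = (A + A*S)/((2*S)) = (A + A*S)*(1/(2*S)) = (A + A*S)/(2*S))
X(s) = (-5 + s)/(6 + s)
Z(J) = 24637/5 - 71*J/5 (Z(J) = ((-5 - 1)/(6 - 1) - 13)*(J - 347) = (-6/5 - 13)*(-347 + J) = -71*(-347 + J)/5 = 24637/5 - 71*J/5)
Z(w(22, -8)) - 1*(-305653) = (24637/5 - 71*(-8)*(1 + 22)/(10*22)) - 1*(-305653) = (24637/5 - 71*(-8)*23/(10*22)) + 305653 = (24637/5 - 71/5*(-46/11)) + 305653 = (24637/5 + 3266/55) + 305653 = 274273/55 + 305653 = 17085188/55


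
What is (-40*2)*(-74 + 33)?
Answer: 3280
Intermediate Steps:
(-40*2)*(-74 + 33) = -80*(-41) = 3280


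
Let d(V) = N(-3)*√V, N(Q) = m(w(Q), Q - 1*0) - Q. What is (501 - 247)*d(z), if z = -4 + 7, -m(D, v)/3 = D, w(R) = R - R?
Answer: 762*√3 ≈ 1319.8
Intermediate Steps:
w(R) = 0
m(D, v) = -3*D
z = 3
N(Q) = -Q (N(Q) = -3*0 - Q = 0 - Q = -Q)
d(V) = 3*√V (d(V) = (-1*(-3))*√V = 3*√V)
(501 - 247)*d(z) = (501 - 247)*(3*√3) = 254*(3*√3) = 762*√3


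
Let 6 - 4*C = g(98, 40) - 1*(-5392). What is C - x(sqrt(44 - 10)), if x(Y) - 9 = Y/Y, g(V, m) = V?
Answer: -1381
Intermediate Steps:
C = -1371 (C = 3/2 - (98 - 1*(-5392))/4 = 3/2 - (98 + 5392)/4 = 3/2 - 1/4*5490 = 3/2 - 2745/2 = -1371)
x(Y) = 10 (x(Y) = 9 + Y/Y = 9 + 1 = 10)
C - x(sqrt(44 - 10)) = -1371 - 1*10 = -1371 - 10 = -1381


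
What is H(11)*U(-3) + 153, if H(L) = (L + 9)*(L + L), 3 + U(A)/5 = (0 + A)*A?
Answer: 13353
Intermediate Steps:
U(A) = -15 + 5*A**2 (U(A) = -15 + 5*((0 + A)*A) = -15 + 5*(A*A) = -15 + 5*A**2)
H(L) = 2*L*(9 + L) (H(L) = (9 + L)*(2*L) = 2*L*(9 + L))
H(11)*U(-3) + 153 = (2*11*(9 + 11))*(-15 + 5*(-3)**2) + 153 = (2*11*20)*(-15 + 5*9) + 153 = 440*(-15 + 45) + 153 = 440*30 + 153 = 13200 + 153 = 13353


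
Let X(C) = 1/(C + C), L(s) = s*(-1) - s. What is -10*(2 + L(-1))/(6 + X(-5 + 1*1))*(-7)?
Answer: 2240/47 ≈ 47.660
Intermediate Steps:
L(s) = -2*s (L(s) = -s - s = -2*s)
X(C) = 1/(2*C)
-10*(2 + L(-1))/(6 + X(-5 + 1*1))*(-7) = -10*(2 - 2*(-1))/(6 + 1/(2*(-5 + 1*1)))*(-7) = -10*(2 + 2)/(6 + 1/(2*(-5 + 1)))*(-7) = -40/(6 + (½)/(-4))*(-7) = -40/(6 + (½)*(-¼))*(-7) = -40/(6 - ⅛)*(-7) = -40/47/8*(-7) = -40*8/47*(-7) = -10*32/47*(-7) = -320/47*(-7) = 2240/47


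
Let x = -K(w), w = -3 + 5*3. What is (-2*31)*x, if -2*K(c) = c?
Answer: -372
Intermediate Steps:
w = 12 (w = -3 + 15 = 12)
K(c) = -c/2
x = 6 (x = -(-1)*12/2 = -1*(-6) = 6)
(-2*31)*x = -2*31*6 = -62*6 = -372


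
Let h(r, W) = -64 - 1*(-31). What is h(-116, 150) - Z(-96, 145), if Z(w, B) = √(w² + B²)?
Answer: -33 - √30241 ≈ -206.90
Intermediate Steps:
h(r, W) = -33 (h(r, W) = -64 + 31 = -33)
Z(w, B) = √(B² + w²)
h(-116, 150) - Z(-96, 145) = -33 - √(145² + (-96)²) = -33 - √(21025 + 9216) = -33 - √30241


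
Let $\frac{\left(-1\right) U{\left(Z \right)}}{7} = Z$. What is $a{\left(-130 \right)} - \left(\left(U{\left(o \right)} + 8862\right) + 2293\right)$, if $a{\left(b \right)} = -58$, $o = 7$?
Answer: $-11164$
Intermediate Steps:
$U{\left(Z \right)} = - 7 Z$
$a{\left(-130 \right)} - \left(\left(U{\left(o \right)} + 8862\right) + 2293\right) = -58 - \left(\left(\left(-7\right) 7 + 8862\right) + 2293\right) = -58 - \left(\left(-49 + 8862\right) + 2293\right) = -58 - \left(8813 + 2293\right) = -58 - 11106 = -11164$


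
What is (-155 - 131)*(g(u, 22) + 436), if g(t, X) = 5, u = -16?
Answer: -126126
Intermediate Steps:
(-155 - 131)*(g(u, 22) + 436) = (-155 - 131)*(5 + 436) = -286*441 = -126126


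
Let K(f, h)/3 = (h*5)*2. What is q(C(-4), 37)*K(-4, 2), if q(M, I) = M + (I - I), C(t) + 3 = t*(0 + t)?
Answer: 780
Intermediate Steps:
C(t) = -3 + t² (C(t) = -3 + t*(0 + t) = -3 + t*t = -3 + t²)
K(f, h) = 30*h (K(f, h) = 3*((h*5)*2) = 3*((5*h)*2) = 3*(10*h) = 30*h)
q(M, I) = M (q(M, I) = M + 0 = M)
q(C(-4), 37)*K(-4, 2) = (-3 + (-4)²)*(30*2) = (-3 + 16)*60 = 13*60 = 780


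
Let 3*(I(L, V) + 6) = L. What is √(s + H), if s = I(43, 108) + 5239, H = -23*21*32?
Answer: I*√91878/3 ≈ 101.04*I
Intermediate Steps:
H = -15456 (H = -483*32 = -15456)
I(L, V) = -6 + L/3
s = 15742/3 (s = (-6 + (⅓)*43) + 5239 = (-6 + 43/3) + 5239 = 25/3 + 5239 = 15742/3 ≈ 5247.3)
√(s + H) = √(15742/3 - 15456) = √(-30626/3) = I*√91878/3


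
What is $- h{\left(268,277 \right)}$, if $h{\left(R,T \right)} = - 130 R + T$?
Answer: $34563$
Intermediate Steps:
$h{\left(R,T \right)} = T - 130 R$
$- h{\left(268,277 \right)} = - (277 - 34840) = \left(-1\right) \left(-34563\right) = 34563$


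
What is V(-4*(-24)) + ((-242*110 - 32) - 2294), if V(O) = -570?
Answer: -29516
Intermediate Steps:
V(-4*(-24)) + ((-242*110 - 32) - 2294) = -570 + ((-242*110 - 32) - 2294) = -570 + ((-26620 - 32) - 2294) = -570 + (-26652 - 2294) = -570 - 28946 = -29516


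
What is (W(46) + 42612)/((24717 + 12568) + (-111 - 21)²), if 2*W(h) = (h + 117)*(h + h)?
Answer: 50110/54709 ≈ 0.91594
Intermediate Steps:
W(h) = h*(117 + h) (W(h) = ((h + 117)*(h + h))/2 = ((117 + h)*(2*h))/2 = (2*h*(117 + h))/2 = h*(117 + h))
(W(46) + 42612)/((24717 + 12568) + (-111 - 21)²) = (46*(117 + 46) + 42612)/((24717 + 12568) + (-111 - 21)²) = (46*163 + 42612)/(37285 + (-132)²) = (7498 + 42612)/(37285 + 17424) = 50110/54709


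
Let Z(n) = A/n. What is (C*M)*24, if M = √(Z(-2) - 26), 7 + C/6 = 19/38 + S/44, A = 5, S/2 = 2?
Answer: -5076*I*√114/11 ≈ -4927.0*I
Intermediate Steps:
S = 4 (S = 2*2 = 4)
C = -423/11 (C = -42 + 6*(19/38 + 4/44) = -42 + 6*(19*(1/38) + 4*(1/44)) = -42 + 6*(½ + 1/11) = -42 + 6*(13/22) = -42 + 39/11 = -423/11 ≈ -38.455)
Z(n) = 5/n
M = I*√114/2 (M = √(5/(-2) - 26) = √(5*(-½) - 26) = √(-5/2 - 26) = √(-57/2) = I*√114/2 ≈ 5.3385*I)
(C*M)*24 = -423*I*√114/22*24 = -5076*I*√114/11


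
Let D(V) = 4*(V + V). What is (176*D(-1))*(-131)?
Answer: 184448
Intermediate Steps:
D(V) = 8*V (D(V) = 4*(2*V) = 8*V)
(176*D(-1))*(-131) = (176*(8*(-1)))*(-131) = (176*(-8))*(-131) = -1408*(-131) = 184448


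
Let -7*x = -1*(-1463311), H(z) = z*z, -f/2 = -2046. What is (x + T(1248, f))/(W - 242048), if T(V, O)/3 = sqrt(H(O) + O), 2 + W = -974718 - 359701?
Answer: 50459/380527 - 6*sqrt(4187139)/1576469 ≈ 0.12481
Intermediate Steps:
f = 4092 (f = -2*(-2046) = 4092)
H(z) = z**2
W = -1334421 (W = -2 + (-974718 - 359701) = -2 - 1334419 = -1334421)
x = -1463311/7 (x = -(-1)*(-1463311)/7 = -1/7*1463311 = -1463311/7 ≈ -2.0904e+5)
T(V, O) = 3*sqrt(O + O**2) (T(V, O) = 3*sqrt(O**2 + O) = 3*sqrt(O + O**2))
(x + T(1248, f))/(W - 242048) = (-1463311/7 + 3*sqrt(4092*(1 + 4092)))/(-1334421 - 242048) = (-1463311/7 + 3*sqrt(4092*4093))/(-1576469) = (-1463311/7 + 3*sqrt(16748556))*(-1/1576469) = (-1463311/7 + 3*(2*sqrt(4187139)))*(-1/1576469) = (-1463311/7 + 6*sqrt(4187139))*(-1/1576469) = 50459/380527 - 6*sqrt(4187139)/1576469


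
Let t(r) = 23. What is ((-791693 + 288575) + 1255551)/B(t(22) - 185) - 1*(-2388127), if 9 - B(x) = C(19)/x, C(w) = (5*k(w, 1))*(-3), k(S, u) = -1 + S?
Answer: 4981463/2 ≈ 2.4907e+6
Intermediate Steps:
C(w) = 15 - 15*w (C(w) = (5*(-1 + w))*(-3) = (-5 + 5*w)*(-3) = 15 - 15*w)
B(x) = 9 + 270/x (B(x) = 9 - (15 - 15*19)/x = 9 - (15 - 285)/x = 9 - (-270)/x = 9 + 270/x)
((-791693 + 288575) + 1255551)/B(t(22) - 185) - 1*(-2388127) = ((-791693 + 288575) + 1255551)/(9 + 270/(23 - 185)) - 1*(-2388127) = (-503118 + 1255551)/(9 + 270/(-162)) + 2388127 = 752433/(9 + 270*(-1/162)) + 2388127 = 752433/(9 - 5/3) + 2388127 = 752433/(22/3) + 2388127 = 752433*(3/22) + 2388127 = 205209/2 + 2388127 = 4981463/2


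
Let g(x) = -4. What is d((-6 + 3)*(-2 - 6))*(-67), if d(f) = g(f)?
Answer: 268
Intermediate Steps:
d(f) = -4
d((-6 + 3)*(-2 - 6))*(-67) = -4*(-67) = 268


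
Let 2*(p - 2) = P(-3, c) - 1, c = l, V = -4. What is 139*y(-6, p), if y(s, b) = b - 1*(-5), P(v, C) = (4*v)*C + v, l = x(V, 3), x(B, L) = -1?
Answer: 1529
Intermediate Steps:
l = -1
c = -1
P(v, C) = v + 4*C*v (P(v, C) = 4*C*v + v = v + 4*C*v)
p = 6 (p = 2 + (-3*(1 + 4*(-1)) - 1)/2 = 2 + (-3*(1 - 4) - 1)/2 = 2 + (-3*(-3) - 1)/2 = 2 + (9 - 1)/2 = 2 + (1/2)*8 = 2 + 4 = 6)
y(s, b) = 5 + b (y(s, b) = b + 5 = 5 + b)
139*y(-6, p) = 139*(5 + 6) = 139*11 = 1529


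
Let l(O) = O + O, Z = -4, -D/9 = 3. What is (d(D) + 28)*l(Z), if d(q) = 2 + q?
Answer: -24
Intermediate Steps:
D = -27 (D = -9*3 = -27)
l(O) = 2*O
(d(D) + 28)*l(Z) = ((2 - 27) + 28)*(2*(-4)) = (-25 + 28)*(-8) = 3*(-8) = -24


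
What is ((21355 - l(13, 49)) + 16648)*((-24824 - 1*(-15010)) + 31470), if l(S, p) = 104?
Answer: 820740744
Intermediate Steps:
((21355 - l(13, 49)) + 16648)*((-24824 - 1*(-15010)) + 31470) = ((21355 - 1*104) + 16648)*((-24824 - 1*(-15010)) + 31470) = ((21355 - 104) + 16648)*((-24824 + 15010) + 31470) = (21251 + 16648)*(-9814 + 31470) = 37899*21656 = 820740744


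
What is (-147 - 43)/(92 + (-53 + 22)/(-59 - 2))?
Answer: -610/297 ≈ -2.0539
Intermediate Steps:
(-147 - 43)/(92 + (-53 + 22)/(-59 - 2)) = -190/(92 - 31/(-61)) = -190/(92 - 31*(-1/61)) = -190/(92 + 31/61) = -190/5643/61 = -190*61/5643 = -610/297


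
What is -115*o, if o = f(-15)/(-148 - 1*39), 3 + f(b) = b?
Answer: -2070/187 ≈ -11.070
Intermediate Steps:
f(b) = -3 + b
o = 18/187 (o = (-3 - 15)/(-148 - 1*39) = -18/(-148 - 39) = -18/(-187) = -18*(-1/187) = 18/187 ≈ 0.096257)
-115*o = -115*18/187 = -2070/187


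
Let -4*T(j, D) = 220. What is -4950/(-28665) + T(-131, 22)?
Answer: -34925/637 ≈ -54.827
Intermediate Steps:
T(j, D) = -55 (T(j, D) = -¼*220 = -55)
-4950/(-28665) + T(-131, 22) = -4950/(-28665) - 55 = -4950*(-1/28665) - 55 = 110/637 - 55 = -34925/637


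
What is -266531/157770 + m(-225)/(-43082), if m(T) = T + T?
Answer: -5705846021/3398523570 ≈ -1.6789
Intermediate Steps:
m(T) = 2*T
-266531/157770 + m(-225)/(-43082) = -266531/157770 + (2*(-225))/(-43082) = -266531*1/157770 - 450*(-1/43082) = -266531/157770 + 225/21541 = -5705846021/3398523570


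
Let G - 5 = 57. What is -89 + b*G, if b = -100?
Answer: -6289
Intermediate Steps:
G = 62 (G = 5 + 57 = 62)
-89 + b*G = -89 - 100*62 = -89 - 6200 = -6289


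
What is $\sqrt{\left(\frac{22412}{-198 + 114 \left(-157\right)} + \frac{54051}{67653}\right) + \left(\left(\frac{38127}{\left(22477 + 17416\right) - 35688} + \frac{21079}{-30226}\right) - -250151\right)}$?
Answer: $\frac{\sqrt{271520404418890864243362965}}{32945282090} \approx 500.16$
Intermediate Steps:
$\sqrt{\left(\frac{22412}{-198 + 114 \left(-157\right)} + \frac{54051}{67653}\right) + \left(\left(\frac{38127}{\left(22477 + 17416\right) - 35688} + \frac{21079}{-30226}\right) - -250151\right)} = \sqrt{\left(\frac{22412}{-198 - 17898} + 54051 \cdot \frac{1}{67653}\right) + \left(\left(\frac{38127}{39893 - 35688} + 21079 \left(- \frac{1}{30226}\right)\right) + 250151\right)} = \sqrt{\left(\frac{22412}{-18096} + \frac{18017}{22551}\right) + \left(\left(\frac{38127}{4205} - \frac{21079}{30226}\right) + 250151\right)} = \sqrt{\left(22412 \left(- \frac{1}{18096}\right) + \frac{18017}{22551}\right) + \left(\left(38127 \cdot \frac{1}{4205} - \frac{21079}{30226}\right) + 250151\right)} = \sqrt{\left(- \frac{431}{348} + \frac{18017}{22551}\right) + \left(\left(\frac{38127}{4205} - \frac{21079}{30226}\right) + 250151\right)} = \sqrt{- \frac{383285}{871972} + \left(\frac{1063789507}{127100330} + 250151\right)} = \sqrt{- \frac{383285}{871972} + \frac{31795338439337}{127100330}} = \sqrt{\frac{478010278171992733}{1910826361220}} = \frac{\sqrt{271520404418890864243362965}}{32945282090}$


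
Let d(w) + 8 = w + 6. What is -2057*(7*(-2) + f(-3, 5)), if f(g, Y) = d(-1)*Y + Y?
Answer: 49368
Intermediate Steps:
d(w) = -2 + w (d(w) = -8 + (w + 6) = -8 + (6 + w) = -2 + w)
f(g, Y) = -2*Y (f(g, Y) = (-2 - 1)*Y + Y = -3*Y + Y = -2*Y)
-2057*(7*(-2) + f(-3, 5)) = -2057*(7*(-2) - 2*5) = -2057*(-14 - 10) = -2057*(-24) = 49368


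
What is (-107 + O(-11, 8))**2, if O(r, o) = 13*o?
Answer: 9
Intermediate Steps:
(-107 + O(-11, 8))**2 = (-107 + 13*8)**2 = (-107 + 104)**2 = (-3)**2 = 9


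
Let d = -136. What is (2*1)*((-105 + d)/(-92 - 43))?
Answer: 482/135 ≈ 3.5704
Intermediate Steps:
(2*1)*((-105 + d)/(-92 - 43)) = (2*1)*((-105 - 136)/(-92 - 43)) = 2*(-241/(-135)) = 2*(-241*(-1/135)) = 2*(241/135) = 482/135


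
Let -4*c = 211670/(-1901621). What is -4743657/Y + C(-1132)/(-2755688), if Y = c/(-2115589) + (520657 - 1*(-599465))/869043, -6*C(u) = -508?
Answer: -6528927028736983247457087250193/1773995822331490218078852 ≈ -3.6804e+6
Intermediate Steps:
C(u) = 254/3 (C(u) = -⅙*(-508) = 254/3)
c = 105835/3803242 (c = -105835/(2*(-1901621)) = -105835*(-1)/(2*1901621) = -¼*(-211670/1901621) = 105835/3803242 ≈ 0.027828)
Y = 429171909720667511/332971629648901054 (Y = (105835/3803242)/(-2115589) + (520657 - 1*(-599465))/869043 = (105835/3803242)*(-1/2115589) + (520657 + 599465)*(1/869043) = -105835/8046096939538 + 1120122*(1/869043) = -105835/8046096939538 + 373374/289681 = 429171909720667511/332971629648901054 ≈ 1.2889)
-4743657/Y + C(-1132)/(-2755688) = -4743657/429171909720667511/332971629648901054 + (254/3)/(-2755688) = -4743657*332971629648901054/429171909720667511 + (254/3)*(-1/2755688) = -1579503201785417027114478/429171909720667511 - 127/4133532 = -6528927028736983247457087250193/1773995822331490218078852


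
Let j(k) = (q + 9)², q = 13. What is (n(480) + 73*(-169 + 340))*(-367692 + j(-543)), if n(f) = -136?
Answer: -4533917176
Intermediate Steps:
j(k) = 484 (j(k) = (13 + 9)² = 22² = 484)
(n(480) + 73*(-169 + 340))*(-367692 + j(-543)) = (-136 + 73*(-169 + 340))*(-367692 + 484) = (-136 + 73*171)*(-367208) = (-136 + 12483)*(-367208) = 12347*(-367208) = -4533917176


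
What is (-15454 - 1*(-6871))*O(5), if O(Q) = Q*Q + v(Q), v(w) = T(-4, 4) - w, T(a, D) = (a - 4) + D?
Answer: -137328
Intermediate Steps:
T(a, D) = -4 + D + a (T(a, D) = (-4 + a) + D = -4 + D + a)
v(w) = -4 - w (v(w) = (-4 + 4 - 4) - w = -4 - w)
O(Q) = -4 + Q² - Q (O(Q) = Q*Q + (-4 - Q) = Q² + (-4 - Q) = -4 + Q² - Q)
(-15454 - 1*(-6871))*O(5) = (-15454 - 1*(-6871))*(-4 + 5² - 1*5) = (-15454 + 6871)*(-4 + 25 - 5) = -8583*16 = -137328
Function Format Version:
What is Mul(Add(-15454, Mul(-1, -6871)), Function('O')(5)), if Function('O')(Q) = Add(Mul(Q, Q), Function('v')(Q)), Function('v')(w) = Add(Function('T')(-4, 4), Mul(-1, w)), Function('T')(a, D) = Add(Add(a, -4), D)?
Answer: -137328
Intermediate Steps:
Function('T')(a, D) = Add(-4, D, a) (Function('T')(a, D) = Add(Add(-4, a), D) = Add(-4, D, a))
Function('v')(w) = Add(-4, Mul(-1, w)) (Function('v')(w) = Add(Add(-4, 4, -4), Mul(-1, w)) = Add(-4, Mul(-1, w)))
Function('O')(Q) = Add(-4, Pow(Q, 2), Mul(-1, Q)) (Function('O')(Q) = Add(Mul(Q, Q), Add(-4, Mul(-1, Q))) = Add(Pow(Q, 2), Add(-4, Mul(-1, Q))) = Add(-4, Pow(Q, 2), Mul(-1, Q)))
Mul(Add(-15454, Mul(-1, -6871)), Function('O')(5)) = Mul(Add(-15454, Mul(-1, -6871)), Add(-4, Pow(5, 2), Mul(-1, 5))) = Mul(Add(-15454, 6871), Add(-4, 25, -5)) = Mul(-8583, 16) = -137328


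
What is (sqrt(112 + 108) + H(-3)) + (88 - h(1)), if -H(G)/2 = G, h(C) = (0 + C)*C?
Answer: 93 + 2*sqrt(55) ≈ 107.83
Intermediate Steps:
h(C) = C**2 (h(C) = C*C = C**2)
H(G) = -2*G
(sqrt(112 + 108) + H(-3)) + (88 - h(1)) = (sqrt(112 + 108) - 2*(-3)) + (88 - 1*1**2) = (sqrt(220) + 6) + (88 - 1*1) = (2*sqrt(55) + 6) + (88 - 1) = (6 + 2*sqrt(55)) + 87 = 93 + 2*sqrt(55)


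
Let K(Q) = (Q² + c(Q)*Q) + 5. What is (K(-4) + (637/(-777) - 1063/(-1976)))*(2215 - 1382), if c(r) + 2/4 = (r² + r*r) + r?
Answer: -16312411591/219336 ≈ -74372.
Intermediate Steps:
c(r) = -½ + r + 2*r² (c(r) = -½ + ((r² + r*r) + r) = -½ + ((r² + r²) + r) = -½ + (2*r² + r) = -½ + (r + 2*r²) = -½ + r + 2*r²)
K(Q) = 5 + Q² + Q*(-½ + Q + 2*Q²) (K(Q) = (Q² + (-½ + Q + 2*Q²)*Q) + 5 = (Q² + Q*(-½ + Q + 2*Q²)) + 5 = 5 + Q² + Q*(-½ + Q + 2*Q²))
(K(-4) + (637/(-777) - 1063/(-1976)))*(2215 - 1382) = ((5 + 2*(-4)² + 2*(-4)³ - ½*(-4)) + (637/(-777) - 1063/(-1976)))*(2215 - 1382) = ((5 + 2*16 + 2*(-64) + 2) + (637*(-1/777) - 1063*(-1/1976)))*833 = ((5 + 32 - 128 + 2) + (-91/111 + 1063/1976))*833 = (-89 - 61823/219336)*833 = -19582727/219336*833 = -16312411591/219336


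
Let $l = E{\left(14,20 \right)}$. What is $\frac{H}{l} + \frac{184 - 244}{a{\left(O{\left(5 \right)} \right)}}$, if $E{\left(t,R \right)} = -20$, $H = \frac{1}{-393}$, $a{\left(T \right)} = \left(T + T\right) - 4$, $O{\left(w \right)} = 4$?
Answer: $- \frac{117899}{7860} \approx -15.0$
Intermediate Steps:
$a{\left(T \right)} = -4 + 2 T$ ($a{\left(T \right)} = 2 T - 4 = -4 + 2 T$)
$H = - \frac{1}{393} \approx -0.0025445$
$l = -20$
$\frac{H}{l} + \frac{184 - 244}{a{\left(O{\left(5 \right)} \right)}} = - \frac{1}{393 \left(-20\right)} + \frac{184 - 244}{-4 + 2 \cdot 4} = \left(- \frac{1}{393}\right) \left(- \frac{1}{20}\right) - \frac{60}{-4 + 8} = \frac{1}{7860} - \frac{60}{4} = \frac{1}{7860} - 15 = - \frac{117899}{7860}$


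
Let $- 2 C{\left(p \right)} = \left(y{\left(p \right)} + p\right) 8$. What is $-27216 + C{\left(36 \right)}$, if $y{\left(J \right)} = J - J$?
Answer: $-27360$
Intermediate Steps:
$y{\left(J \right)} = 0$
$C{\left(p \right)} = - 4 p$ ($C{\left(p \right)} = - \frac{\left(0 + p\right) 8}{2} = - \frac{p 8}{2} = - \frac{8 p}{2} = - 4 p$)
$-27216 + C{\left(36 \right)} = -27216 - 144 = -27360$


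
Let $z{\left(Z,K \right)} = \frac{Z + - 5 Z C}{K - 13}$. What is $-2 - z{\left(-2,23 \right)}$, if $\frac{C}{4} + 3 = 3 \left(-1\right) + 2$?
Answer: $\frac{71}{5} \approx 14.2$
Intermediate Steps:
$C = -16$ ($C = -12 + 4 \left(3 \left(-1\right) + 2\right) = -12 + 4 \left(-3 + 2\right) = -12 + 4 \left(-1\right) = -12 - 4 = -16$)
$z{\left(Z,K \right)} = \frac{81 Z}{-13 + K}$ ($z{\left(Z,K \right)} = \frac{Z + - 5 Z \left(-16\right)}{K - 13} = \frac{Z + 80 Z}{-13 + K} = \frac{81 Z}{-13 + K}$)
$-2 - z{\left(-2,23 \right)} = -2 - 81 \left(-2\right) \frac{1}{-13 + 23} = -2 - 81 \left(-2\right) \frac{1}{10} = -2 - - \frac{81}{5} = -2 + \frac{81}{5} = \frac{71}{5}$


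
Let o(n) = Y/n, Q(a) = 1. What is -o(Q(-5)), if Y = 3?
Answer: -3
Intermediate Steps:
o(n) = 3/n
-o(Q(-5)) = -3/1 = -3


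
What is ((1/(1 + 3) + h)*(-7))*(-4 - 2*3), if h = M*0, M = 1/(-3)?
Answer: 35/2 ≈ 17.500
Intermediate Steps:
M = -⅓ ≈ -0.33333
h = 0 (h = -⅓*0 = 0)
((1/(1 + 3) + h)*(-7))*(-4 - 2*3) = ((1/(1 + 3) + 0)*(-7))*(-4 - 2*3) = ((1/4 + 0)*(-7))*(-4 - 6) = ((¼ + 0)*(-7))*(-10) = ((¼)*(-7))*(-10) = -7/4*(-10) = 35/2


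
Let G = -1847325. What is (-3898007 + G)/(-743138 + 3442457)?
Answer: -5745332/2699319 ≈ -2.1284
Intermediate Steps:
(-3898007 + G)/(-743138 + 3442457) = (-3898007 - 1847325)/(-743138 + 3442457) = -5745332/2699319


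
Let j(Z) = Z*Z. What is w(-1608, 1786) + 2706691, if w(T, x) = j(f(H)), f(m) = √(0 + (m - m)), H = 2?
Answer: 2706691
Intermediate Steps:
f(m) = 0 (f(m) = √(0 + 0) = √0 = 0)
j(Z) = Z²
w(T, x) = 0 (w(T, x) = 0² = 0)
w(-1608, 1786) + 2706691 = 0 + 2706691 = 2706691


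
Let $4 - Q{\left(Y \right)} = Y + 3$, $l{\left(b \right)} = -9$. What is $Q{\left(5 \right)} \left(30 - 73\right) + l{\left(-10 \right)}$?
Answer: $163$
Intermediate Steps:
$Q{\left(Y \right)} = 1 - Y$ ($Q{\left(Y \right)} = 4 - \left(Y + 3\right) = 4 - \left(3 + Y\right) = 1 - Y$)
$Q{\left(5 \right)} \left(30 - 73\right) + l{\left(-10 \right)} = \left(1 - 5\right) \left(30 - 73\right) - 9 = \left(-4\right) \left(-43\right) - 9 = 172 - 9 = 163$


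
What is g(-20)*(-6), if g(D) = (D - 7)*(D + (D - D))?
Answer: -3240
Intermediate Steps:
g(D) = D*(-7 + D) (g(D) = (-7 + D)*(D + 0) = (-7 + D)*D = D*(-7 + D))
g(-20)*(-6) = -20*(-7 - 20)*(-6) = -20*(-27)*(-6) = 540*(-6) = -3240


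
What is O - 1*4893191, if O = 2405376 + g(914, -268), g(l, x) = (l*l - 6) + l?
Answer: -1651511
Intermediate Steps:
g(l, x) = -6 + l + l² (g(l, x) = (l² - 6) + l = (-6 + l²) + l = -6 + l + l²)
O = 3241680 (O = 2405376 + (-6 + 914 + 914²) = 2405376 + (-6 + 914 + 835396) = 2405376 + 836304 = 3241680)
O - 1*4893191 = 3241680 - 1*4893191 = 3241680 - 4893191 = -1651511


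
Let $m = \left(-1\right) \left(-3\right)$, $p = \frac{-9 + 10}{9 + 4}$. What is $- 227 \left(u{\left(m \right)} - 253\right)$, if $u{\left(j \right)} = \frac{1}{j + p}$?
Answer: $\frac{2294289}{40} \approx 57357.0$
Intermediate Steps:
$p = \frac{1}{13}$ ($p = 1 \cdot \frac{1}{13} = \frac{1}{13} \approx 0.076923$)
$m = 3$
$u{\left(j \right)} = \frac{1}{\frac{1}{13} + j}$ ($u{\left(j \right)} = \frac{1}{j + \frac{1}{13}} = \frac{1}{\frac{1}{13} + j}$)
$- 227 \left(u{\left(m \right)} - 253\right) = - 227 \left(\frac{13}{1 + 13 \cdot 3} - 253\right) = - 227 \left(\frac{13}{1 + 39} - 253\right) = - 227 \left(\frac{13}{40} - 253\right) = \left(-227\right) \left(- \frac{10107}{40}\right) = \frac{2294289}{40}$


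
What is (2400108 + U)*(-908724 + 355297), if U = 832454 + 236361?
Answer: -1919795649121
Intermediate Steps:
U = 1068815
(2400108 + U)*(-908724 + 355297) = (2400108 + 1068815)*(-908724 + 355297) = 3468923*(-553427) = -1919795649121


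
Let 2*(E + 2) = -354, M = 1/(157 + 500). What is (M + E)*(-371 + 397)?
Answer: -3057652/657 ≈ -4654.0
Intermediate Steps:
M = 1/657 ≈ 0.0015221
E = -179 (E = -2 + (½)*(-354) = -2 - 177 = -179)
(M + E)*(-371 + 397) = (1/657 - 179)*(-371 + 397) = -117602/657*26 = -3057652/657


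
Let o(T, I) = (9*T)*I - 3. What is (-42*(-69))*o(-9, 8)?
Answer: -1886598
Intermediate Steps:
o(T, I) = -3 + 9*I*T (o(T, I) = 9*I*T - 3 = -3 + 9*I*T)
(-42*(-69))*o(-9, 8) = (-42*(-69))*(-3 + 9*8*(-9)) = 2898*(-3 - 648) = 2898*(-651) = -1886598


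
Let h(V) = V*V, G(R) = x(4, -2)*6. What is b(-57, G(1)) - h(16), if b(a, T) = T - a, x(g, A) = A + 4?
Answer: -187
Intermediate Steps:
x(g, A) = 4 + A
G(R) = 12 (G(R) = (4 - 2)*6 = 2*6 = 12)
h(V) = V**2
b(-57, G(1)) - h(16) = (12 - 1*(-57)) - 1*16**2 = (12 + 57) - 1*256 = 69 - 256 = -187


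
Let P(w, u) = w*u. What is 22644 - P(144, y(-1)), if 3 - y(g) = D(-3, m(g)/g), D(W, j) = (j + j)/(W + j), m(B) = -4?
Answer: 23364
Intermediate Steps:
D(W, j) = 2*j/(W + j) (D(W, j) = (2*j)/(W + j) = 2*j/(W + j))
y(g) = 3 + 8/(g*(-3 - 4/g)) (y(g) = 3 - 2*(-4/g)/(-3 - 4/g) = 3 - (-8)/(g*(-3 - 4/g)) = 3 + 8/(g*(-3 - 4/g)))
P(w, u) = u*w
22644 - P(144, y(-1)) = 22644 - (4 + 9*(-1))/(4 + 3*(-1))*144 = 22644 - (4 - 9)/(4 - 3)*144 = 22644 - -5/1*144 = 22644 - 1*(-5)*144 = 22644 - (-5)*144 = 22644 - 1*(-720) = 22644 + 720 = 23364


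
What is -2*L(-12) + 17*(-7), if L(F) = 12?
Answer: -143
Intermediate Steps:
-2*L(-12) + 17*(-7) = -2*12 + 17*(-7) = -24 - 119 = -143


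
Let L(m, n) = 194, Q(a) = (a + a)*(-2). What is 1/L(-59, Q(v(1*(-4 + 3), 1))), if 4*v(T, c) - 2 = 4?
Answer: 1/194 ≈ 0.0051546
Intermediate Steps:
v(T, c) = 3/2 (v(T, c) = 1/2 + (1/4)*4 = 1/2 + 1 = 3/2)
Q(a) = -4*a (Q(a) = (2*a)*(-2) = -4*a)
1/L(-59, Q(v(1*(-4 + 3), 1))) = 1/194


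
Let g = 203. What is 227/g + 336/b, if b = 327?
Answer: 47479/22127 ≈ 2.1457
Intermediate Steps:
227/g + 336/b = 227/203 + 336/327 = 227*(1/203) + 336*(1/327) = 227/203 + 112/109 = 47479/22127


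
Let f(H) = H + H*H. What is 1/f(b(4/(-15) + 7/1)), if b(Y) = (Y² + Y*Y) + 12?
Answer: 50625/538900354 ≈ 9.3941e-5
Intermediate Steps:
b(Y) = 12 + 2*Y² (b(Y) = (Y² + Y²) + 12 = 2*Y² + 12 = 12 + 2*Y²)
f(H) = H + H²
1/f(b(4/(-15) + 7/1)) = 1/((12 + 2*(4/(-15) + 7/1)²)*(1 + (12 + 2*(4/(-15) + 7/1)²))) = 1/((12 + 2*(4*(-1/15) + 7*1)²)*(1 + (12 + 2*(4*(-1/15) + 7*1)²))) = 1/((12 + 2*(-4/15 + 7)²)*(1 + (12 + 2*(-4/15 + 7)²))) = 1/((12 + 2*(101/15)²)*(1 + (12 + 2*(101/15)²))) = 1/((12 + 2*(10201/225))*(1 + (12 + 2*(10201/225)))) = 1/((12 + 20402/225)*(1 + (12 + 20402/225))) = 1/(23102*(1 + 23102/225)/225) = 1/((23102/225)*(23327/225)) = 1/(538900354/50625) = 50625/538900354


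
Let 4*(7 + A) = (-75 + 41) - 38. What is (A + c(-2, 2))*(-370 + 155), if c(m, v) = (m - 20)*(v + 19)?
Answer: 104705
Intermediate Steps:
c(m, v) = (-20 + m)*(19 + v)
A = -25 (A = -7 + ((-75 + 41) - 38)/4 = -7 + (-34 - 38)/4 = -7 + (¼)*(-72) = -7 - 18 = -25)
(A + c(-2, 2))*(-370 + 155) = (-25 + (-380 - 20*2 + 19*(-2) - 2*2))*(-370 + 155) = (-25 + (-380 - 40 - 38 - 4))*(-215) = (-25 - 462)*(-215) = -487*(-215) = 104705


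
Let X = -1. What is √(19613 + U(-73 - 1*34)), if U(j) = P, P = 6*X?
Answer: √19607 ≈ 140.02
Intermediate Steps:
P = -6 (P = 6*(-1) = -6)
U(j) = -6
√(19613 + U(-73 - 1*34)) = √(19613 - 6) = √19607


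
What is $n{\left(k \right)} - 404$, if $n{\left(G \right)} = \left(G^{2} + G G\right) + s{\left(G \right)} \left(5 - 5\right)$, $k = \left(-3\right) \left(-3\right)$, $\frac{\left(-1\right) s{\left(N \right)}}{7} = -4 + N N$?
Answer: $-242$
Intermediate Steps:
$s{\left(N \right)} = 28 - 7 N^{2}$ ($s{\left(N \right)} = - 7 \left(-4 + N N\right) = - 7 \left(-4 + N^{2}\right) = 28 - 7 N^{2}$)
$k = 9$
$n{\left(G \right)} = 2 G^{2}$ ($n{\left(G \right)} = \left(G^{2} + G G\right) + \left(28 - 7 G^{2}\right) \left(5 - 5\right) = \left(G^{2} + G^{2}\right) + \left(28 - 7 G^{2}\right) 0 = 2 G^{2} + 0 = 2 G^{2}$)
$n{\left(k \right)} - 404 = 2 \cdot 9^{2} - 404 = 2 \cdot 81 - 404 = 162 - 404 = -242$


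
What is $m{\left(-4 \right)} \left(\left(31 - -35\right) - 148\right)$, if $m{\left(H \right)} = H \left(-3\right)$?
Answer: $-984$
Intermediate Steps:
$m{\left(H \right)} = - 3 H$
$m{\left(-4 \right)} \left(\left(31 - -35\right) - 148\right) = \left(-3\right) \left(-4\right) \left(\left(31 - -35\right) - 148\right) = 12 \left(\left(31 + 35\right) - 148\right) = 12 \left(66 - 148\right) = 12 \left(-82\right) = -984$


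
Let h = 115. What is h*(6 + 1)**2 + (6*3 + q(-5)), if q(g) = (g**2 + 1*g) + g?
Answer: 5668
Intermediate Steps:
q(g) = g**2 + 2*g (q(g) = (g**2 + g) + g = (g + g**2) + g = g**2 + 2*g)
h*(6 + 1)**2 + (6*3 + q(-5)) = 115*(6 + 1)**2 + (6*3 - 5*(2 - 5)) = 115*7**2 + (18 - 5*(-3)) = 115*49 + (18 + 15) = 5635 + 33 = 5668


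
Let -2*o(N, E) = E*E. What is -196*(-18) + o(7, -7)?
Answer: 7007/2 ≈ 3503.5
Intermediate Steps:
o(N, E) = -E²/2 (o(N, E) = -E*E/2 = -E²/2)
-196*(-18) + o(7, -7) = -196*(-18) - ½*(-7)² = -49*(-72) - ½*49 = 3528 - 49/2 = 7007/2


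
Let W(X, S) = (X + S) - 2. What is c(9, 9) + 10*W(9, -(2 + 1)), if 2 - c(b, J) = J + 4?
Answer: 29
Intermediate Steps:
c(b, J) = -2 - J (c(b, J) = 2 - (J + 4) = 2 - (4 + J) = 2 + (-4 - J) = -2 - J)
W(X, S) = -2 + S + X (W(X, S) = (S + X) - 2 = -2 + S + X)
c(9, 9) + 10*W(9, -(2 + 1)) = (-2 - 1*9) + 10*(-2 - (2 + 1) + 9) = (-2 - 9) + 10*(-2 - 1*3 + 9) = -11 + 10*(-2 - 3 + 9) = -11 + 10*4 = -11 + 40 = 29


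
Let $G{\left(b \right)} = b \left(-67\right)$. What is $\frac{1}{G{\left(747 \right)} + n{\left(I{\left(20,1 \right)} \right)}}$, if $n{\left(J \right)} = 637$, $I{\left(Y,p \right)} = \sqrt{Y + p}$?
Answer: $- \frac{1}{49412} \approx -2.0238 \cdot 10^{-5}$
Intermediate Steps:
$G{\left(b \right)} = - 67 b$
$\frac{1}{G{\left(747 \right)} + n{\left(I{\left(20,1 \right)} \right)}} = \frac{1}{\left(-67\right) 747 + 637} = \frac{1}{-50049 + 637} = \frac{1}{-49412} = - \frac{1}{49412}$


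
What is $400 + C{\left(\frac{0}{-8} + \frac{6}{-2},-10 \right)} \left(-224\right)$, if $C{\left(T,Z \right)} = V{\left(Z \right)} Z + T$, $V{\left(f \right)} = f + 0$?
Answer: $-21328$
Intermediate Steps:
$V{\left(f \right)} = f$
$C{\left(T,Z \right)} = T + Z^{2}$ ($C{\left(T,Z \right)} = Z Z + T = Z^{2} + T = T + Z^{2}$)
$400 + C{\left(\frac{0}{-8} + \frac{6}{-2},-10 \right)} \left(-224\right) = 400 + \left(\left(\frac{0}{-8} + \frac{6}{-2}\right) + \left(-10\right)^{2}\right) \left(-224\right) = 400 + \left(\left(0 \left(- \frac{1}{8}\right) + 6 \left(- \frac{1}{2}\right)\right) + 100\right) \left(-224\right) = 400 + \left(\left(0 - 3\right) + 100\right) \left(-224\right) = 400 + \left(-3 + 100\right) \left(-224\right) = 400 + 97 \left(-224\right) = 400 - 21728 = -21328$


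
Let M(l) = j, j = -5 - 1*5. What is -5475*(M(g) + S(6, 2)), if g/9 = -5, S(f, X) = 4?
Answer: 32850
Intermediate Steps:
g = -45 (g = 9*(-5) = -45)
j = -10 (j = -5 - 5 = -10)
M(l) = -10
-5475*(M(g) + S(6, 2)) = -5475*(-10 + 4) = -5475*(-6) = -1825*(-18) = 32850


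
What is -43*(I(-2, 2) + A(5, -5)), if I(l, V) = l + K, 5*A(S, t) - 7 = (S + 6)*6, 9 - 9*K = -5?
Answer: -27391/45 ≈ -608.69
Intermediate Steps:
K = 14/9 (K = 1 - ⅑*(-5) = 1 + 5/9 = 14/9 ≈ 1.5556)
A(S, t) = 43/5 + 6*S/5 (A(S, t) = 7/5 + ((S + 6)*6)/5 = 7/5 + ((6 + S)*6)/5 = 7/5 + (36 + 6*S)/5 = 7/5 + (36/5 + 6*S/5) = 43/5 + 6*S/5)
I(l, V) = 14/9 + l (I(l, V) = l + 14/9 = 14/9 + l)
-43*(I(-2, 2) + A(5, -5)) = -43*((14/9 - 2) + (43/5 + (6/5)*5)) = -43*(-4/9 + (43/5 + 6)) = -43*(-4/9 + 73/5) = -43*637/45 = -27391/45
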